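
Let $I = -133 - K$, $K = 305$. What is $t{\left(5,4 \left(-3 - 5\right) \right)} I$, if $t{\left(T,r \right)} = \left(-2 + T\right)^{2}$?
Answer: $-3942$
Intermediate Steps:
$I = -438$ ($I = -133 - 305 = -438$)
$t{\left(5,4 \left(-3 - 5\right) \right)} I = \left(-2 + 5\right)^{2} \left(-438\right) = 3^{2} \left(-438\right) = 9 \left(-438\right) = -3942$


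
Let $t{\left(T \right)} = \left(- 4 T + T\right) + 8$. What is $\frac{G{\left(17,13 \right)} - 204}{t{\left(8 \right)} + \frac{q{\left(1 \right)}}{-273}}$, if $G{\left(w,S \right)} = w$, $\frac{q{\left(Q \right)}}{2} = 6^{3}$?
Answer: $\frac{17017}{1600} \approx 10.636$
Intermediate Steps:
$q{\left(Q \right)} = 432$ ($q{\left(Q \right)} = 2 \cdot 6^{3} = 2 \cdot 216 = 432$)
$t{\left(T \right)} = 8 - 3 T$ ($t{\left(T \right)} = - 3 T + 8 = 8 - 3 T$)
$\frac{G{\left(17,13 \right)} - 204}{t{\left(8 \right)} + \frac{q{\left(1 \right)}}{-273}} = \frac{17 - 204}{\left(8 - 24\right) + \frac{432}{-273}} = - \frac{187}{\left(8 - 24\right) + 432 \left(- \frac{1}{273}\right)} = - \frac{187}{-16 - \frac{144}{91}} = - \frac{187}{- \frac{1600}{91}} = \left(-187\right) \left(- \frac{91}{1600}\right) = \frac{17017}{1600}$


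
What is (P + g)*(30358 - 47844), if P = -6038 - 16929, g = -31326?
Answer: 949367398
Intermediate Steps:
P = -22967
(P + g)*(30358 - 47844) = (-22967 - 31326)*(30358 - 47844) = -54293*(-17486) = 949367398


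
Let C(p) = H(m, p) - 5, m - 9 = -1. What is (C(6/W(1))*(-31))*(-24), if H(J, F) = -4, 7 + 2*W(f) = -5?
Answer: -6696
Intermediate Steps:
m = 8 (m = 9 - 1 = 8)
W(f) = -6 (W(f) = -7/2 + (½)*(-5) = -7/2 - 5/2 = -6)
C(p) = -9 (C(p) = -4 - 5 = -9)
(C(6/W(1))*(-31))*(-24) = -9*(-31)*(-24) = 279*(-24) = -6696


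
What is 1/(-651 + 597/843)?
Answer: -281/182732 ≈ -0.0015378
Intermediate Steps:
1/(-651 + 597/843) = 1/(-651 + 597*(1/843)) = 1/(-651 + 199/281) = 1/(-182732/281) = -281/182732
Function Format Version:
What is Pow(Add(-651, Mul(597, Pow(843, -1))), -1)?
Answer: Rational(-281, 182732) ≈ -0.0015378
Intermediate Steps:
Pow(Add(-651, Mul(597, Pow(843, -1))), -1) = Pow(Add(-651, Mul(597, Rational(1, 843))), -1) = Pow(Add(-651, Rational(199, 281)), -1) = Pow(Rational(-182732, 281), -1) = Rational(-281, 182732)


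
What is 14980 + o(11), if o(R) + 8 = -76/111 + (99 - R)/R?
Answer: 1662704/111 ≈ 14979.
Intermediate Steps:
o(R) = -964/111 + (99 - R)/R (o(R) = -8 + (-76/111 + (99 - R)/R) = -964/111 + (99 - R)/R)
14980 + o(11) = 14980 + (-1075/111 + 99/11) = 14980 + (-1075/111 + 99*(1/11)) = 14980 + (-1075/111 + 9) = 14980 - 76/111 = 1662704/111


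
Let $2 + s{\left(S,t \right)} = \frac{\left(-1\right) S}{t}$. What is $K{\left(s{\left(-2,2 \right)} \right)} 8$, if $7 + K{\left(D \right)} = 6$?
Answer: $-8$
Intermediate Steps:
$s{\left(S,t \right)} = -2 - \frac{S}{t}$ ($s{\left(S,t \right)} = -2 + \frac{\left(-1\right) S}{t} = -2 - \frac{S}{t}$)
$K{\left(D \right)} = -1$ ($K{\left(D \right)} = -7 + 6 = -1$)
$K{\left(s{\left(-2,2 \right)} \right)} 8 = \left(-1\right) 8 = -8$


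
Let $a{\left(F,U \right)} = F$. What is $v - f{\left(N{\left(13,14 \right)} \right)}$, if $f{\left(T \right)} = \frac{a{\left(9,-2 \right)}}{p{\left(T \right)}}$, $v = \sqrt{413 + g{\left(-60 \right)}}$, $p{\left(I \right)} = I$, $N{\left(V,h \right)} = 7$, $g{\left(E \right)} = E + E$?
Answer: $- \frac{9}{7} + \sqrt{293} \approx 15.832$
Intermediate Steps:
$g{\left(E \right)} = 2 E$
$v = \sqrt{293}$ ($v = \sqrt{413 + 2 \left(-60\right)} = \sqrt{413 - 120} = \sqrt{293} \approx 17.117$)
$f{\left(T \right)} = \frac{9}{T}$
$v - f{\left(N{\left(13,14 \right)} \right)} = \sqrt{293} - \frac{9}{7} = - \frac{9}{7} + \sqrt{293}$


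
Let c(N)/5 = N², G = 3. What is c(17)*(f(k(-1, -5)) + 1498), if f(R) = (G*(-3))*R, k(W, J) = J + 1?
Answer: 2216630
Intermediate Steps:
k(W, J) = 1 + J
f(R) = -9*R (f(R) = (3*(-3))*R = -9*R)
c(N) = 5*N²
c(17)*(f(k(-1, -5)) + 1498) = (5*17²)*(-9*(1 - 5) + 1498) = (5*289)*(-9*(-4) + 1498) = 1445*(36 + 1498) = 1445*1534 = 2216630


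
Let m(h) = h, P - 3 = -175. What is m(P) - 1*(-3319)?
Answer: 3147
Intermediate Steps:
P = -172 (P = 3 - 175 = -172)
m(P) - 1*(-3319) = -172 - 1*(-3319) = -172 + 3319 = 3147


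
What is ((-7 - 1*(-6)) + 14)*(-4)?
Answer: -52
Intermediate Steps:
((-7 - 1*(-6)) + 14)*(-4) = ((-7 + 6) + 14)*(-4) = (-1 + 14)*(-4) = 13*(-4) = -52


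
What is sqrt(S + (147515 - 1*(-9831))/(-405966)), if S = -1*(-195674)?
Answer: sqrt(8062163411320227)/202983 ≈ 442.35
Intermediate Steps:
S = 195674
sqrt(S + (147515 - 1*(-9831))/(-405966)) = sqrt(195674 + (147515 - 1*(-9831))/(-405966)) = sqrt(195674 + (147515 + 9831)*(-1/405966)) = sqrt(195674 + 157346*(-1/405966)) = sqrt(195674 - 78673/202983) = sqrt(39718416869/202983) = sqrt(8062163411320227)/202983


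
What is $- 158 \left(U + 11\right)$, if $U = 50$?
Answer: $-9638$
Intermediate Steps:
$- 158 \left(U + 11\right) = - 158 \left(50 + 11\right) = \left(-158\right) 61 = -9638$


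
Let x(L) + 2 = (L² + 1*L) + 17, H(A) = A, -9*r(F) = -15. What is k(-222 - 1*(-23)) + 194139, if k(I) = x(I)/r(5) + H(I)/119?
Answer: 129583579/595 ≈ 2.1779e+5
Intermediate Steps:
r(F) = 5/3 (r(F) = -⅑*(-15) = 5/3)
x(L) = 15 + L + L² (x(L) = -2 + ((L² + 1*L) + 17) = -2 + ((L² + L) + 17) = -2 + ((L + L²) + 17) = -2 + (17 + L + L²) = 15 + L + L²)
k(I) = 9 + 3*I²/5 + 362*I/595 (k(I) = (15 + I + I²)/(5/3) + I/119 = (15 + I + I²)*(⅗) + I*(1/119) = (9 + 3*I/5 + 3*I²/5) + I/119 = 9 + 3*I²/5 + 362*I/595)
k(-222 - 1*(-23)) + 194139 = (9 + 3*(-222 - 1*(-23))²/5 + 362*(-222 - 1*(-23))/595) + 194139 = (9 + 3*(-222 + 23)²/5 + 362*(-222 + 23)/595) + 194139 = (9 + (⅗)*(-199)² + (362/595)*(-199)) + 194139 = (9 + (⅗)*39601 - 72038/595) + 194139 = (9 + 118803/5 - 72038/595) + 194139 = 14070874/595 + 194139 = 129583579/595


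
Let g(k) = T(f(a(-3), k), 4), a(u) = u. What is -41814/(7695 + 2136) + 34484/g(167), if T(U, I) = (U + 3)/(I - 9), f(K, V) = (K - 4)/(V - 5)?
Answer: -91539971382/1569683 ≈ -58318.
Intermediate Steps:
f(K, V) = (-4 + K)/(-5 + V)
T(U, I) = (3 + U)/(-9 + I)
g(k) = -⅗ + 7/(5*(-5 + k)) (g(k) = (3 + (-4 - 3)/(-5 + k))/(-9 + 4) = (3 - 7/(-5 + k))/(-5) = -(3 - 7/(-5 + k))/5 = -⅗ + 7/(5*(-5 + k)))
-41814/(7695 + 2136) + 34484/g(167) = -41814/(7695 + 2136) + 34484/(((22 - 3*167)/(5*(-5 + 167)))) = -41814/9831 + 34484/(((⅕)*(22 - 501)/162)) = -41814*1/9831 + 34484/(((⅕)*(1/162)*(-479))) = -13938/3277 + 34484/(-479/810) = -13938/3277 + 34484*(-810/479) = -13938/3277 - 27932040/479 = -91539971382/1569683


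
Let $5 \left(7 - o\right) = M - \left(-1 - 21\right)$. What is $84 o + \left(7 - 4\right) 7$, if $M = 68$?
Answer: $-903$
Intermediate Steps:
$o = -11$ ($o = 7 - \frac{68 - \left(-1 - 21\right)}{5} = 7 - \frac{68 - -22}{5} = 7 - \frac{68 + 22}{5} = 7 - 18 = -11$)
$84 o + \left(7 - 4\right) 7 = 84 \left(-11\right) + \left(7 - 4\right) 7 = -924 + 3 \cdot 7 = -924 + 21 = -903$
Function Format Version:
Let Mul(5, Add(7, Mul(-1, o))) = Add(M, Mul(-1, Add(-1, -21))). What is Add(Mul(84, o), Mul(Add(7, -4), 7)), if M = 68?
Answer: -903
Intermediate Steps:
o = -11 (o = Add(7, Mul(Rational(-1, 5), Add(68, Mul(-1, Add(-1, -21))))) = Add(7, Mul(Rational(-1, 5), Add(68, Mul(-1, -22)))) = Add(7, Mul(Rational(-1, 5), Add(68, 22))) = Add(7, Mul(Rational(-1, 5), 90)) = Add(7, -18) = -11)
Add(Mul(84, o), Mul(Add(7, -4), 7)) = Add(Mul(84, -11), Mul(Add(7, -4), 7)) = Add(-924, Mul(3, 7)) = Add(-924, 21) = -903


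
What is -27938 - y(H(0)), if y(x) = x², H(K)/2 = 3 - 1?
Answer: -27954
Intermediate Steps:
H(K) = 4 (H(K) = 2*(3 - 1) = 2*2 = 4)
-27938 - y(H(0)) = -27938 - 1*4² = -27938 - 1*16 = -27938 - 16 = -27954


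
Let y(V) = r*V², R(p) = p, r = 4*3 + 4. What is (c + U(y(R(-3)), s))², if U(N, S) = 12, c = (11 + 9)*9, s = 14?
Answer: 36864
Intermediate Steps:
r = 16 (r = 12 + 4 = 16)
c = 180 (c = 20*9 = 180)
y(V) = 16*V²
(c + U(y(R(-3)), s))² = (180 + 12)² = 192² = 36864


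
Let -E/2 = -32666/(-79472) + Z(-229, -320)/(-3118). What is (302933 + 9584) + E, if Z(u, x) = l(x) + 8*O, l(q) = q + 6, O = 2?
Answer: 9679936427793/30974212 ≈ 3.1252e+5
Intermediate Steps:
l(q) = 6 + q
Z(u, x) = 22 + x (Z(u, x) = (6 + x) + 8*2 = (6 + x) + 16 = 22 + x)
E = -31383811/30974212 (E = -2*(-32666/(-79472) + (22 - 320)/(-3118)) = -2*(-32666*(-1/79472) - 298*(-1/3118)) = -2*(16333/39736 + 149/1559) = -2*31383811/61948424 = -31383811/30974212 ≈ -1.0132)
(302933 + 9584) + E = (302933 + 9584) - 31383811/30974212 = 312517 - 31383811/30974212 = 9679936427793/30974212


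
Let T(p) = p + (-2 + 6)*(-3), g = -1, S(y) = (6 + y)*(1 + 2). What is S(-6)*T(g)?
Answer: 0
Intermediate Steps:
S(y) = 18 + 3*y (S(y) = (6 + y)*3 = 18 + 3*y)
T(p) = -12 + p (T(p) = p + 4*(-3) = p - 12 = -12 + p)
S(-6)*T(g) = (18 + 3*(-6))*(-12 - 1) = (18 - 18)*(-13) = 0*(-13) = 0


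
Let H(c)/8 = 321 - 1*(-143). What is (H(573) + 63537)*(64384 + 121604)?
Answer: 12507507012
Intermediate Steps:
H(c) = 3712 (H(c) = 8*(321 - 1*(-143)) = 8*(321 + 143) = 8*464 = 3712)
(H(573) + 63537)*(64384 + 121604) = (3712 + 63537)*(64384 + 121604) = 67249*185988 = 12507507012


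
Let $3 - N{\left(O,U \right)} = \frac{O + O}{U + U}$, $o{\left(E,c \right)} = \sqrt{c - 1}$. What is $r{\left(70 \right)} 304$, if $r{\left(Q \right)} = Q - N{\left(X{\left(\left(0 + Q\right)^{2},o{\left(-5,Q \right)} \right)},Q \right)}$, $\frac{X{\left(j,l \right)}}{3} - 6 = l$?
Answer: $\frac{715616}{35} + \frac{456 \sqrt{69}}{35} \approx 20554.0$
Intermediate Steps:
$o{\left(E,c \right)} = \sqrt{-1 + c}$
$X{\left(j,l \right)} = 18 + 3 l$
$N{\left(O,U \right)} = 3 - \frac{O}{U}$ ($N{\left(O,U \right)} = 3 - \frac{O + O}{U + U} = 3 - \frac{2 O}{2 U} = 3 - 2 O \frac{1}{2 U} = 3 - \frac{O}{U}$)
$r{\left(Q \right)} = -3 + Q + \frac{18 + 3 \sqrt{-1 + Q}}{Q}$ ($r{\left(Q \right)} = Q - \left(3 - \frac{18 + 3 \sqrt{-1 + Q}}{Q}\right) = -3 + Q + \frac{18 + 3 \sqrt{-1 + Q}}{Q}$)
$r{\left(70 \right)} 304 = \frac{18 + 3 \sqrt{-1 + 70} + 70 \left(-3 + 70\right)}{70} \cdot 304 = \frac{18 + 3 \sqrt{69} + 70 \cdot 67}{70} \cdot 304 = \frac{18 + 3 \sqrt{69} + 4690}{70} \cdot 304 = \frac{4708 + 3 \sqrt{69}}{70} \cdot 304 = \left(\frac{2354}{35} + \frac{3 \sqrt{69}}{70}\right) 304 = \frac{715616}{35} + \frac{456 \sqrt{69}}{35}$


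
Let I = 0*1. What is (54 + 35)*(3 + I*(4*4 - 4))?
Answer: 267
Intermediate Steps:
I = 0
(54 + 35)*(3 + I*(4*4 - 4)) = (54 + 35)*(3 + 0*(4*4 - 4)) = 89*(3 + 0*(16 - 4)) = 89*(3 + 0*12) = 89*(3 + 0) = 89*3 = 267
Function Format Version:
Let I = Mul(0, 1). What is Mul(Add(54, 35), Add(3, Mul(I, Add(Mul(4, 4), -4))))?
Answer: 267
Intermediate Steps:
I = 0
Mul(Add(54, 35), Add(3, Mul(I, Add(Mul(4, 4), -4)))) = Mul(Add(54, 35), Add(3, Mul(0, Add(Mul(4, 4), -4)))) = Mul(89, Add(3, Mul(0, Add(16, -4)))) = Mul(89, Add(3, Mul(0, 12))) = Mul(89, Add(3, 0)) = Mul(89, 3) = 267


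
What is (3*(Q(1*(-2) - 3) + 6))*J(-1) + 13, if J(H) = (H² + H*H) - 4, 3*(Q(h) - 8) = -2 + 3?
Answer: -73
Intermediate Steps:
Q(h) = 25/3 (Q(h) = 8 + (-2 + 3)/3 = 8 + (⅓)*1 = 8 + ⅓ = 25/3)
J(H) = -4 + 2*H² (J(H) = (H² + H²) - 4 = 2*H² - 4 = -4 + 2*H²)
(3*(Q(1*(-2) - 3) + 6))*J(-1) + 13 = (3*(25/3 + 6))*(-4 + 2*(-1)²) + 13 = (3*(43/3))*(-4 + 2*1) + 13 = 43*(-4 + 2) + 13 = 43*(-2) + 13 = -86 + 13 = -73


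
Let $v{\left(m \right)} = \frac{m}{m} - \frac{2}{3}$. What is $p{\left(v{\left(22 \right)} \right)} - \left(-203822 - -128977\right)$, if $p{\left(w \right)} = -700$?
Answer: $74145$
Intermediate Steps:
$v{\left(m \right)} = \frac{1}{3}$ ($v{\left(m \right)} = 1 - \frac{2}{3} = \frac{1}{3}$)
$p{\left(v{\left(22 \right)} \right)} - \left(-203822 - -128977\right) = -700 - \left(-203822 - -128977\right) = -700 - \left(-203822 + 128977\right) = -700 - -74845 = -700 + 74845 = 74145$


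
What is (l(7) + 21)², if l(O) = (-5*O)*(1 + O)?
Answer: 67081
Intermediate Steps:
l(O) = -5*O*(1 + O)
(l(7) + 21)² = (-5*7*(1 + 7) + 21)² = (-5*7*8 + 21)² = (-280 + 21)² = (-259)² = 67081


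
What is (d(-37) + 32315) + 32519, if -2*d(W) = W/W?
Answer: 129667/2 ≈ 64834.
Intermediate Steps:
d(W) = -½ (d(W) = -W/(2*W) = -½*1 = -½)
(d(-37) + 32315) + 32519 = (-½ + 32315) + 32519 = 64629/2 + 32519 = 129667/2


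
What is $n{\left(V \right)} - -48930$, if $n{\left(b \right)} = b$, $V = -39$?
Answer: $48891$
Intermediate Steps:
$n{\left(V \right)} - -48930 = -39 - -48930 = -39 + 48930 = 48891$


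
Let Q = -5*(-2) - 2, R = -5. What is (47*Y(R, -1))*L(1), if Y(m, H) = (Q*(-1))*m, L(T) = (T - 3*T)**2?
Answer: 7520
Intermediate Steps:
Q = 8 (Q = 10 - 2 = 8)
L(T) = 4*T**2 (L(T) = (-2*T)**2 = 4*T**2)
Y(m, H) = -8*m (Y(m, H) = (8*(-1))*m = -8*m)
(47*Y(R, -1))*L(1) = (47*(-8*(-5)))*(4*1**2) = (47*40)*(4*1) = 1880*4 = 7520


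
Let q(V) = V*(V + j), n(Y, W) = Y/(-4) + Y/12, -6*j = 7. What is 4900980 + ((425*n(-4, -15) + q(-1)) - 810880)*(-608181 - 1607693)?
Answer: 1796180178073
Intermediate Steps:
j = -7/6 (j = -⅙*7 = -7/6 ≈ -1.1667)
n(Y, W) = -Y/6 (n(Y, W) = Y*(-¼) + Y*(1/12) = -Y/4 + Y/12 = -Y/6)
q(V) = V*(-7/6 + V) (q(V) = V*(V - 7/6) = V*(-7/6 + V))
4900980 + ((425*n(-4, -15) + q(-1)) - 810880)*(-608181 - 1607693) = 4900980 + ((425*(-⅙*(-4)) + (⅙)*(-1)*(-7 + 6*(-1))) - 810880)*(-608181 - 1607693) = 4900980 + ((425*(⅔) + (⅙)*(-1)*(-7 - 6)) - 810880)*(-2215874) = 4900980 + ((850/3 + (⅙)*(-1)*(-13)) - 810880)*(-2215874) = 4900980 + ((850/3 + 13/6) - 810880)*(-2215874) = 4900980 + (571/2 - 810880)*(-2215874) = 4900980 - 1621189/2*(-2215874) = 4900980 + 1796175277093 = 1796180178073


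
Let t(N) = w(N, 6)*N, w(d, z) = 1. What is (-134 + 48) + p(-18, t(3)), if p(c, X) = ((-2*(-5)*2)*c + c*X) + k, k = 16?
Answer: -484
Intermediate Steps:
t(N) = N (t(N) = 1*N = N)
p(c, X) = 16 + 20*c + X*c (p(c, X) = ((-2*(-5)*2)*c + c*X) + 16 = ((10*2)*c + X*c) + 16 = (20*c + X*c) + 16 = 16 + 20*c + X*c)
(-134 + 48) + p(-18, t(3)) = (-134 + 48) + (16 + 20*(-18) + 3*(-18)) = -86 + (16 - 360 - 54) = -86 - 398 = -484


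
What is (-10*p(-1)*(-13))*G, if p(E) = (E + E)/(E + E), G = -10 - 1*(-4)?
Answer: -780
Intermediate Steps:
G = -6 (G = -10 + 4 = -6)
p(E) = 1 (p(E) = (2*E)/((2*E)) = (2*E)*(1/(2*E)) = 1)
(-10*p(-1)*(-13))*G = -10*(-13)*(-6) = 130*(-6) = -780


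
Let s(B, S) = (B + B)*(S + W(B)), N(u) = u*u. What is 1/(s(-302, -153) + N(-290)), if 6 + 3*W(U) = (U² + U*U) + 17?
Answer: -3/109651540 ≈ -2.7359e-8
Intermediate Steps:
W(U) = 11/3 + 2*U²/3 (W(U) = -2 + ((U² + U*U) + 17)/3 = -2 + ((U² + U²) + 17)/3 = -2 + (2*U² + 17)/3 = -2 + (17 + 2*U²)/3 = -2 + (17/3 + 2*U²/3) = 11/3 + 2*U²/3)
N(u) = u²
s(B, S) = 2*B*(11/3 + S + 2*B²/3) (s(B, S) = (B + B)*(S + (11/3 + 2*B²/3)) = (2*B)*(11/3 + S + 2*B²/3) = 2*B*(11/3 + S + 2*B²/3))
1/(s(-302, -153) + N(-290)) = 1/((⅔)*(-302)*(11 + 2*(-302)² + 3*(-153)) + (-290)²) = 1/((⅔)*(-302)*(11 + 2*91204 - 459) + 84100) = 1/((⅔)*(-302)*(11 + 182408 - 459) + 84100) = 1/((⅔)*(-302)*181960 + 84100) = 1/(-109903840/3 + 84100) = 1/(-109651540/3) = -3/109651540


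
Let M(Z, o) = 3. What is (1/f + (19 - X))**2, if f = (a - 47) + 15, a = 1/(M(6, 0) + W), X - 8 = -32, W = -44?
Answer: 3182990724/1723969 ≈ 1846.3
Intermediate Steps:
X = -24 (X = 8 - 32 = -24)
a = -1/41 (a = 1/(3 - 44) = 1/(-41) = -1/41 ≈ -0.024390)
f = -1313/41 (f = (-1/41 - 47) + 15 = -1928/41 + 15 = -1313/41 ≈ -32.024)
(1/f + (19 - X))**2 = (1/(-1313/41) + (19 - 1*(-24)))**2 = (-41/1313 + (19 + 24))**2 = (-41/1313 + 43)**2 = (56418/1313)**2 = 3182990724/1723969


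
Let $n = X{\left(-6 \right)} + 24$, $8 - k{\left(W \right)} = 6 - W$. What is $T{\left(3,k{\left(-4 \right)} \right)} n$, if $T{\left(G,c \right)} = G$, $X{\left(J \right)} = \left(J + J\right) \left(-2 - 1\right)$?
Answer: $180$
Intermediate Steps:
$X{\left(J \right)} = - 6 J$ ($X{\left(J \right)} = 2 J \left(-3\right) = - 6 J$)
$k{\left(W \right)} = 2 + W$ ($k{\left(W \right)} = 8 - \left(6 - W\right) = 8 + \left(-6 + W\right) = 2 + W$)
$n = 60$ ($n = \left(-6\right) \left(-6\right) + 24 = 36 + 24 = 60$)
$T{\left(3,k{\left(-4 \right)} \right)} n = 3 \cdot 60 = 180$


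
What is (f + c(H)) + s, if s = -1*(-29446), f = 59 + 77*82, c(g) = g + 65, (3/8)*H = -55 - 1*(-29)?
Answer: 107444/3 ≈ 35815.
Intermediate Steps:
H = -208/3 (H = 8*(-55 - 1*(-29))/3 = 8*(-55 + 29)/3 = (8/3)*(-26) = -208/3 ≈ -69.333)
c(g) = 65 + g
f = 6373 (f = 59 + 6314 = 6373)
s = 29446
(f + c(H)) + s = (6373 + (65 - 208/3)) + 29446 = (6373 - 13/3) + 29446 = 19106/3 + 29446 = 107444/3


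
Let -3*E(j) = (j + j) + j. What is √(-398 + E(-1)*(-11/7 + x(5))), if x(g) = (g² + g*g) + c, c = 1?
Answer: 2*I*√4270/7 ≈ 18.67*I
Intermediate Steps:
E(j) = -j (E(j) = -((j + j) + j)/3 = -(2*j + j)/3 = -j)
x(g) = 1 + 2*g² (x(g) = (g² + g*g) + 1 = (g² + g²) + 1 = 2*g² + 1 = 1 + 2*g²)
√(-398 + E(-1)*(-11/7 + x(5))) = √(-398 + (-1*(-1))*(-11/7 + (1 + 2*5²))) = √(-398 + 1*(-11*⅐ + (1 + 2*25))) = √(-398 + 1*(-11/7 + (1 + 50))) = √(-398 + 1*(-11/7 + 51)) = √(-398 + 1*(346/7)) = √(-398 + 346/7) = √(-2440/7) = 2*I*√4270/7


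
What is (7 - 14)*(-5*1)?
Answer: 35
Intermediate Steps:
(7 - 14)*(-5*1) = -7*(-5) = 35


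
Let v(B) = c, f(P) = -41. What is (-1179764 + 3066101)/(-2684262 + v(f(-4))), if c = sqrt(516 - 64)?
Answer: -2531711364147/3602631242096 - 1886337*sqrt(113)/3602631242096 ≈ -0.70275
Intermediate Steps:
c = 2*sqrt(113) (c = sqrt(452) = 2*sqrt(113) ≈ 21.260)
v(B) = 2*sqrt(113)
(-1179764 + 3066101)/(-2684262 + v(f(-4))) = (-1179764 + 3066101)/(-2684262 + 2*sqrt(113)) = 1886337/(-2684262 + 2*sqrt(113))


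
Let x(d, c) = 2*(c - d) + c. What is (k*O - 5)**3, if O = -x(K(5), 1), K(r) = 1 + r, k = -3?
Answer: -32768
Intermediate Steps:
x(d, c) = -2*d + 3*c (x(d, c) = (-2*d + 2*c) + c = -2*d + 3*c)
O = 9 (O = -(-2*(1 + 5) + 3*1) = -(-2*6 + 3) = -(-12 + 3) = -1*(-9) = 9)
(k*O - 5)**3 = (-3*9 - 5)**3 = (-27 - 5)**3 = (-32)**3 = -32768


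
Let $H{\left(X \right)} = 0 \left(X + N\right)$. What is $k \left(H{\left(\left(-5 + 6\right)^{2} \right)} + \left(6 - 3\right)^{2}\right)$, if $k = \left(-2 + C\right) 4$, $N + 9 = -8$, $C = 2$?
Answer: $0$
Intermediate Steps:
$N = -17$ ($N = -9 - 8 = -17$)
$H{\left(X \right)} = 0$ ($H{\left(X \right)} = 0 \left(X - 17\right) = 0 \left(-17 + X\right) = 0$)
$k = 0$ ($k = \left(-2 + 2\right) 4 = 0 \cdot 4 = 0$)
$k \left(H{\left(\left(-5 + 6\right)^{2} \right)} + \left(6 - 3\right)^{2}\right) = 0 \left(0 + \left(6 - 3\right)^{2}\right) = 0 \left(0 + 3^{2}\right) = 0 \left(0 + 9\right) = 0 \cdot 9 = 0$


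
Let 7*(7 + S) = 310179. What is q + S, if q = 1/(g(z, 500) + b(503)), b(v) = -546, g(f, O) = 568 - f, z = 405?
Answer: 118779783/2681 ≈ 44304.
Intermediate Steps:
S = 310130/7 (S = -7 + (⅐)*310179 = -7 + 310179/7 = 310130/7 ≈ 44304.)
q = -1/383 (q = 1/((568 - 1*405) - 546) = 1/((568 - 405) - 546) = 1/(163 - 546) = 1/(-383) = -1/383 ≈ -0.0026110)
q + S = -1/383 + 310130/7 = 118779783/2681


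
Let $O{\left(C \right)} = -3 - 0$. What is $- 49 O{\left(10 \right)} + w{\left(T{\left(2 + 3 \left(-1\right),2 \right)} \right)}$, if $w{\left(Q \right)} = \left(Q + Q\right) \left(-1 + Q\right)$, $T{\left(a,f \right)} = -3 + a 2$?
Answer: $207$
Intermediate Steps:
$T{\left(a,f \right)} = -3 + 2 a$
$w{\left(Q \right)} = 2 Q \left(-1 + Q\right)$
$O{\left(C \right)} = -3$ ($O{\left(C \right)} = -3 + 0 = -3$)
$- 49 O{\left(10 \right)} + w{\left(T{\left(2 + 3 \left(-1\right),2 \right)} \right)} = \left(-49\right) \left(-3\right) + 2 \left(-3 + 2 \left(2 + 3 \left(-1\right)\right)\right) \left(-1 - \left(3 - 2 \left(2 + 3 \left(-1\right)\right)\right)\right) = 147 + 2 \left(-3 + 2 \left(2 - 3\right)\right) \left(-1 - \left(3 - 2 \left(2 - 3\right)\right)\right) = 147 + 2 \left(-3 + 2 \left(-1\right)\right) \left(-1 + \left(-3 + 2 \left(-1\right)\right)\right) = 147 + 2 \left(-3 - 2\right) \left(-1 - 5\right) = 147 + 2 \left(-5\right) \left(-1 - 5\right) = 147 + 2 \left(-5\right) \left(-6\right) = 147 + 60 = 207$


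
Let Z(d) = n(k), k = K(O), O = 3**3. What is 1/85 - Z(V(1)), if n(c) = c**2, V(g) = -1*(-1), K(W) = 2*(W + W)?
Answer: -991439/85 ≈ -11664.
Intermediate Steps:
O = 27
K(W) = 4*W (K(W) = 2*(2*W) = 4*W)
V(g) = 1
k = 108 (k = 4*27 = 108)
Z(d) = 11664 (Z(d) = 108**2 = 11664)
1/85 - Z(V(1)) = 1/85 - 1*11664 = 1/85 - 11664 = -991439/85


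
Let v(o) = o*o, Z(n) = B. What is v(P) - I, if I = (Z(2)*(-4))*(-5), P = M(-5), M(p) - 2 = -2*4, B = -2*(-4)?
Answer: -124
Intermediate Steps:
B = 8
M(p) = -6 (M(p) = 2 - 2*4 = 2 - 8 = -6)
Z(n) = 8
P = -6
v(o) = o²
I = 160 (I = (8*(-4))*(-5) = -32*(-5) = 160)
v(P) - I = (-6)² - 1*160 = 36 - 160 = -124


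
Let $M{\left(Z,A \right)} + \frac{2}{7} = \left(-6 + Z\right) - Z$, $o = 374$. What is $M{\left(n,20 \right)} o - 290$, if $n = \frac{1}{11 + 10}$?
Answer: $- \frac{18486}{7} \approx -2640.9$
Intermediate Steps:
$n = \frac{1}{21} \approx 0.047619$
$M{\left(Z,A \right)} = - \frac{44}{7}$ ($M{\left(Z,A \right)} = - \frac{2}{7} + \left(\left(-6 + Z\right) - Z\right) = - \frac{2}{7} - 6 = - \frac{44}{7}$)
$M{\left(n,20 \right)} o - 290 = \left(- \frac{44}{7}\right) 374 - 290 = - \frac{16456}{7} - 290 = - \frac{18486}{7}$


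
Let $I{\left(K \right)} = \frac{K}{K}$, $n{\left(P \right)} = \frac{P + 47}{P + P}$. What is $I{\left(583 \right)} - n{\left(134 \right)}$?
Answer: $\frac{87}{268} \approx 0.32463$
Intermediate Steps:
$n{\left(P \right)} = \frac{47 + P}{2 P}$
$I{\left(K \right)} = 1$
$I{\left(583 \right)} - n{\left(134 \right)} = 1 - \frac{47 + 134}{2 \cdot 134} = 1 - \frac{1}{2} \cdot \frac{1}{134} \cdot 181 = 1 - \frac{181}{268} = \frac{87}{268}$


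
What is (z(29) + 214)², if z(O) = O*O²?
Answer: 605307609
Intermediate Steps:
z(O) = O³
(z(29) + 214)² = (29³ + 214)² = (24389 + 214)² = 24603² = 605307609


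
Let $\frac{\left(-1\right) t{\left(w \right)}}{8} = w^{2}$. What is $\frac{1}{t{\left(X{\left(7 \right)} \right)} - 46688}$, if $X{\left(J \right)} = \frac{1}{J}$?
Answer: $- \frac{49}{2287720} \approx -2.1419 \cdot 10^{-5}$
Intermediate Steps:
$t{\left(w \right)} = - 8 w^{2}$
$\frac{1}{t{\left(X{\left(7 \right)} \right)} - 46688} = \frac{1}{- 8 \left(\frac{1}{7}\right)^{2} - 46688} = \frac{1}{- \frac{8}{49} - 46688} = \frac{1}{- \frac{2287720}{49}} = - \frac{49}{2287720}$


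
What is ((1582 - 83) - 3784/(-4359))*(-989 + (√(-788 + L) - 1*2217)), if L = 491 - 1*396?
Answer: -20960587550/4359 + 6537925*I*√77/1453 ≈ -4.8086e+6 + 39484.0*I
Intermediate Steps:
L = 95 (L = 491 - 396 = 95)
((1582 - 83) - 3784/(-4359))*(-989 + (√(-788 + L) - 1*2217)) = ((1582 - 83) - 3784/(-4359))*(-989 + (√(-788 + 95) - 1*2217)) = (1499 - 3784*(-1/4359))*(-989 + (√(-693) - 2217)) = (1499 + 3784/4359)*(-989 + (3*I*√77 - 2217)) = 6537925*(-989 + (-2217 + 3*I*√77))/4359 = 6537925*(-3206 + 3*I*√77)/4359 = -20960587550/4359 + 6537925*I*√77/1453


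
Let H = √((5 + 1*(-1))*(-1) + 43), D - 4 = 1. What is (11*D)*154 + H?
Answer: 8470 + √39 ≈ 8476.3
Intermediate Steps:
D = 5 (D = 4 + 1 = 5)
H = √39 (H = √((5 - 1)*(-1) + 43) = √(4*(-1) + 43) = √(-4 + 43) = √39 ≈ 6.2450)
(11*D)*154 + H = (11*5)*154 + √39 = 55*154 + √39 = 8470 + √39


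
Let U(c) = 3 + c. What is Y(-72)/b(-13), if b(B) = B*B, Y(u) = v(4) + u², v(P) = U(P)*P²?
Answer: 5296/169 ≈ 31.337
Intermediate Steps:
v(P) = P²*(3 + P) (v(P) = (3 + P)*P² = P²*(3 + P))
Y(u) = 112 + u² (Y(u) = 4²*(3 + 4) + u² = 16*7 + u² = 112 + u²)
b(B) = B²
Y(-72)/b(-13) = (112 + (-72)²)/((-13)²) = (112 + 5184)/169 = 5296*(1/169) = 5296/169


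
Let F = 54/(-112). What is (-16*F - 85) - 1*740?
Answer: -5721/7 ≈ -817.29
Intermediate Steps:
F = -27/56 (F = 54*(-1/112) = -27/56 ≈ -0.48214)
(-16*F - 85) - 1*740 = (-16*(-27/56) - 85) - 1*740 = (54/7 - 85) - 740 = -541/7 - 740 = -5721/7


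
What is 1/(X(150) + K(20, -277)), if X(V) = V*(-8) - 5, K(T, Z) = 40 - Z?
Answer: -1/888 ≈ -0.0011261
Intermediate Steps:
X(V) = -5 - 8*V (X(V) = -8*V - 5 = -5 - 8*V)
1/(X(150) + K(20, -277)) = 1/((-5 - 8*150) + (40 - 1*(-277))) = 1/((-5 - 1200) + (40 + 277)) = 1/(-1205 + 317) = 1/(-888) = -1/888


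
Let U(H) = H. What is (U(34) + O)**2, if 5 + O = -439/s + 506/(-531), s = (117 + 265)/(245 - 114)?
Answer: 617430707511409/41144876964 ≈ 15006.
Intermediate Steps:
s = 382/131 ≈ 2.9160
O = -31744781/202842 (O = -5 + (-439/382/131 + 506/(-531)) = -5 + (-439*131/382 + 506*(-1/531)) = -5 + (-57509/382 - 506/531) = -5 - 30730571/202842 = -31744781/202842 ≈ -156.50)
(U(34) + O)**2 = (34 - 31744781/202842)**2 = (-24848153/202842)**2 = 617430707511409/41144876964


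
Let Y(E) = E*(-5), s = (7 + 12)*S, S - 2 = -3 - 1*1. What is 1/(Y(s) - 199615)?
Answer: -1/199425 ≈ -5.0144e-6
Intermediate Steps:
S = -2 (S = 2 + (-3 - 1*1) = 2 + (-3 - 1) = 2 - 4 = -2)
s = -38 (s = (7 + 12)*(-2) = 19*(-2) = -38)
Y(E) = -5*E
1/(Y(s) - 199615) = 1/(-5*(-38) - 199615) = 1/(190 - 199615) = 1/(-199425) = -1/199425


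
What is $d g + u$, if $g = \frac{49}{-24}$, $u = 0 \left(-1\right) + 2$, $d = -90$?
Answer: $\frac{743}{4} \approx 185.75$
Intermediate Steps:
$u = 2$ ($u = 0 + 2 = 2$)
$g = - \frac{49}{24}$ ($g = 49 \left(- \frac{1}{24}\right) = - \frac{49}{24} \approx -2.0417$)
$d g + u = \left(-90\right) \left(- \frac{49}{24}\right) + 2 = \frac{735}{4} + 2 = \frac{743}{4}$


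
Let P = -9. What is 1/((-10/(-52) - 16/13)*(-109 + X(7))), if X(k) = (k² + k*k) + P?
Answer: 13/270 ≈ 0.048148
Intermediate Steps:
X(k) = -9 + 2*k² (X(k) = (k² + k*k) - 9 = (k² + k²) - 9 = 2*k² - 9 = -9 + 2*k²)
1/((-10/(-52) - 16/13)*(-109 + X(7))) = 1/((-10/(-52) - 16/13)*(-109 + (-9 + 2*7²))) = 1/((-10*(-1/52) - 16*1/13)*(-109 + (-9 + 2*49))) = 1/((5/26 - 16/13)*(-109 + (-9 + 98))) = 1/(-27*(-109 + 89)/26) = 1/(-27/26*(-20)) = 1/(270/13) = 13/270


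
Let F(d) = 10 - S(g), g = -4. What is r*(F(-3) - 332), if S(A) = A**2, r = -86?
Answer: 29068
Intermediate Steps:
F(d) = -6 (F(d) = 10 - 1*(-4)**2 = 10 - 1*16 = 10 - 16 = -6)
r*(F(-3) - 332) = -86*(-6 - 332) = -86*(-338) = 29068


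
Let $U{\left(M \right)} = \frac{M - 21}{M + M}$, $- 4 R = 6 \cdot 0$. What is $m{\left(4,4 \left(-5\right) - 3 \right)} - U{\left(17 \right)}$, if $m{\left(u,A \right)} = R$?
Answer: $\frac{2}{17} \approx 0.11765$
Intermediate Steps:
$R = 0$ ($R = - \frac{6 \cdot 0}{4} = \left(- \frac{1}{4}\right) 0 = 0$)
$m{\left(u,A \right)} = 0$
$U{\left(M \right)} = \frac{-21 + M}{2 M}$
$m{\left(4,4 \left(-5\right) - 3 \right)} - U{\left(17 \right)} = 0 - \frac{-21 + 17}{2 \cdot 17} = 0 - \frac{1}{2} \cdot \frac{1}{17} \left(-4\right) = 0 - - \frac{2}{17} = 0 + \frac{2}{17} = \frac{2}{17}$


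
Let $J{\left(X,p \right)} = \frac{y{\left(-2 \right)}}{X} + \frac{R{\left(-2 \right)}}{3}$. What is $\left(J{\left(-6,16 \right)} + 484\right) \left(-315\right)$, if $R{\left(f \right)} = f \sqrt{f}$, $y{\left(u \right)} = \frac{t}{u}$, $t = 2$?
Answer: $- \frac{305025}{2} + 210 i \sqrt{2} \approx -1.5251 \cdot 10^{5} + 296.98 i$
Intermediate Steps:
$y{\left(u \right)} = \frac{2}{u}$
$R{\left(f \right)} = f^{\frac{3}{2}}$
$J{\left(X,p \right)} = - \frac{1}{X} - \frac{2 i \sqrt{2}}{3}$ ($J{\left(X,p \right)} = \frac{2 \frac{1}{-2}}{X} + \frac{\left(-2\right)^{\frac{3}{2}}}{3} = \frac{2 \left(- \frac{1}{2}\right)}{X} + - 2 i \sqrt{2} \cdot \frac{1}{3} = - \frac{1}{X} - \frac{2 i \sqrt{2}}{3}$)
$\left(J{\left(-6,16 \right)} + 484\right) \left(-315\right) = \left(\left(- \frac{1}{-6} - \frac{2 i \sqrt{2}}{3}\right) + 484\right) \left(-315\right) = \left(\left(\left(-1\right) \left(- \frac{1}{6}\right) - \frac{2 i \sqrt{2}}{3}\right) + 484\right) \left(-315\right) = \left(\left(\frac{1}{6} - \frac{2 i \sqrt{2}}{3}\right) + 484\right) \left(-315\right) = \left(\frac{2905}{6} - \frac{2 i \sqrt{2}}{3}\right) \left(-315\right) = - \frac{305025}{2} + 210 i \sqrt{2}$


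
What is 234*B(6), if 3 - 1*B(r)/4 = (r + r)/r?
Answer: 936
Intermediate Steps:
B(r) = 4 (B(r) = 12 - 4*(r + r)/r = 12 - 4*2*r/r = 12 - 4*2 = 12 - 8 = 4)
234*B(6) = 234*4 = 936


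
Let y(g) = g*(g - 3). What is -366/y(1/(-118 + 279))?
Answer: 4743543/241 ≈ 19683.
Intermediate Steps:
y(g) = g*(-3 + g)
-366/y(1/(-118 + 279)) = -366*(-118 + 279)/(-3 + 1/(-118 + 279)) = -366*161/(-3 + 1/161) = -366/((1/161)*(-482/161)) = -366/(-482/25921) = -366*(-25921/482) = 4743543/241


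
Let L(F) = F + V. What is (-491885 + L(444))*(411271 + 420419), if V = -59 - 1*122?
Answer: -408877101180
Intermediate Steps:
V = -181 (V = -59 - 122 = -181)
L(F) = -181 + F (L(F) = F - 181 = -181 + F)
(-491885 + L(444))*(411271 + 420419) = (-491885 + (-181 + 444))*(411271 + 420419) = (-491885 + 263)*831690 = -491622*831690 = -408877101180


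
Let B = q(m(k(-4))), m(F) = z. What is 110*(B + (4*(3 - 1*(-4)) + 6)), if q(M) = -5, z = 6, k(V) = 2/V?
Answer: 3190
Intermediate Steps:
m(F) = 6
B = -5
110*(B + (4*(3 - 1*(-4)) + 6)) = 110*(-5 + (4*(3 - 1*(-4)) + 6)) = 110*(-5 + (4*(3 + 4) + 6)) = 110*(-5 + (4*7 + 6)) = 110*(-5 + (28 + 6)) = 110*(-5 + 34) = 110*29 = 3190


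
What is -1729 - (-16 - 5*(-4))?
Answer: -1733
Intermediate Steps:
-1729 - (-16 - 5*(-4)) = -1729 - (-16 + 20) = -1729 - 1*4 = -1729 - 4 = -1733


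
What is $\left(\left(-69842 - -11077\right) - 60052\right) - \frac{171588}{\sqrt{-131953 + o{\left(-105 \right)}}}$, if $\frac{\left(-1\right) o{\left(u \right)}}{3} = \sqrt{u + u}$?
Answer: $-118817 - \frac{171588}{\sqrt{-131953 - 3 i \sqrt{210}}} \approx -1.1882 \cdot 10^{5} - 472.36 i$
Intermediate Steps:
$o{\left(u \right)} = - 3 \sqrt{2} \sqrt{u}$ ($o{\left(u \right)} = - 3 \sqrt{u + u} = - 3 \sqrt{2 u} = - 3 \sqrt{2} \sqrt{u}$)
$\left(\left(-69842 - -11077\right) - 60052\right) - \frac{171588}{\sqrt{-131953 + o{\left(-105 \right)}}} = \left(\left(-69842 - -11077\right) - 60052\right) - \frac{171588}{\sqrt{-131953 - 3 \sqrt{2} \sqrt{-105}}} = \left(\left(-69842 + 11077\right) - 60052\right) - \frac{171588}{\sqrt{-131953 - 3 \sqrt{2} i \sqrt{105}}} = \left(-58765 - 60052\right) - \frac{171588}{\sqrt{-131953 - 3 i \sqrt{210}}} = -118817 - \frac{171588}{\sqrt{-131953 - 3 i \sqrt{210}}}$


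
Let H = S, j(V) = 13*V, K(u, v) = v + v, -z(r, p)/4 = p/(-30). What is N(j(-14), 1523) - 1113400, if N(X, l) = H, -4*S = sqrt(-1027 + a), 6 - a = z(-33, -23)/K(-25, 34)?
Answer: -1113400 - I*sqrt(265550370)/2040 ≈ -1.1134e+6 - 7.9881*I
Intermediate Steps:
z(r, p) = 2*p/15 (z(r, p) = -4*p/(-30) = -4*p*(-1)/30 = -(-2)*p/15 = 2*p/15)
K(u, v) = 2*v
a = 3083/510 (a = 6 - (2/15)*(-23)/(2*34) = 6 - (-46)/(15*68) = 6 - 1*(-23/510) = 6 + 23/510 = 3083/510 ≈ 6.0451)
S = -I*sqrt(265550370)/2040 (S = -sqrt(-1027 + 3083/510)/4 = -I*sqrt(265550370)/2040 ≈ -7.9881*I)
H = -I*sqrt(265550370)/2040 ≈ -7.9881*I
N(X, l) = -I*sqrt(265550370)/2040
N(j(-14), 1523) - 1113400 = -I*sqrt(265550370)/2040 - 1113400 = -1113400 - I*sqrt(265550370)/2040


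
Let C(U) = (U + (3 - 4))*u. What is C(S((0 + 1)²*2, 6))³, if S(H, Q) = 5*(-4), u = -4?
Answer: 592704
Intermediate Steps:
S(H, Q) = -20
C(U) = 4 - 4*U (C(U) = (U + (3 - 4))*(-4) = (U - 1)*(-4) = (-1 + U)*(-4) = 4 - 4*U)
C(S((0 + 1)²*2, 6))³ = (4 - 4*(-20))³ = (4 + 80)³ = 84³ = 592704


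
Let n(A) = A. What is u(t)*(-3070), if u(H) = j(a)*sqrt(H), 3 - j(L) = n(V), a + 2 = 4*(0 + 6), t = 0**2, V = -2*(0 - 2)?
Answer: 0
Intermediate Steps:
V = 4 (V = -2*(-2) = 4)
t = 0
a = 22 (a = -2 + 4*(0 + 6) = -2 + 4*6 = -2 + 24 = 22)
j(L) = -1 (j(L) = 3 - 1*4 = 3 - 4 = -1)
u(H) = -sqrt(H)
u(t)*(-3070) = -sqrt(0)*(-3070) = -1*0*(-3070) = 0*(-3070) = 0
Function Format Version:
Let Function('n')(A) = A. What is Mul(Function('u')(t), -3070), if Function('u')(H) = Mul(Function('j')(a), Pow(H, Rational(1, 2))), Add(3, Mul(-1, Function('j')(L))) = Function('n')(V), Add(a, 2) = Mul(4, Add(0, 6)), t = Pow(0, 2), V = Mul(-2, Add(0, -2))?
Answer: 0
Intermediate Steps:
V = 4 (V = Mul(-2, -2) = 4)
t = 0
a = 22 (a = Add(-2, Mul(4, Add(0, 6))) = Add(-2, Mul(4, 6)) = Add(-2, 24) = 22)
Function('j')(L) = -1 (Function('j')(L) = Add(3, Mul(-1, 4)) = Add(3, -4) = -1)
Function('u')(H) = Mul(-1, Pow(H, Rational(1, 2)))
Mul(Function('u')(t), -3070) = Mul(Mul(-1, Pow(0, Rational(1, 2))), -3070) = Mul(Mul(-1, 0), -3070) = Mul(0, -3070) = 0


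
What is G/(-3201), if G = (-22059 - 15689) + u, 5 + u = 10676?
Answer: 27077/3201 ≈ 8.4589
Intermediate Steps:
u = 10671 (u = -5 + 10676 = 10671)
G = -27077 (G = (-22059 - 15689) + 10671 = -37748 + 10671 = -27077)
G/(-3201) = -27077/(-3201) = -27077*(-1/3201) = 27077/3201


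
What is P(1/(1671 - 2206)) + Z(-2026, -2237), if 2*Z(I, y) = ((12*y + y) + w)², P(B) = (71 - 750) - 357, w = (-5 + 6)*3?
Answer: 422764006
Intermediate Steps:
w = 3 (w = 1*3 = 3)
P(B) = -1036 (P(B) = -679 - 357 = -1036)
Z(I, y) = (3 + 13*y)²/2 (Z(I, y) = ((12*y + y) + 3)²/2 = (13*y + 3)²/2 = (3 + 13*y)²/2)
P(1/(1671 - 2206)) + Z(-2026, -2237) = -1036 + (3 + 13*(-2237))²/2 = -1036 + (3 - 29081)²/2 = -1036 + (½)*(-29078)² = -1036 + (½)*845530084 = -1036 + 422765042 = 422764006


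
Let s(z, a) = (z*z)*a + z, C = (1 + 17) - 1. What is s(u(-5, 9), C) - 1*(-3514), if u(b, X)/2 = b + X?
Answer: 4610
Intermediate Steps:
u(b, X) = 2*X + 2*b (u(b, X) = 2*(b + X) = 2*(X + b) = 2*X + 2*b)
C = 17 (C = 18 - 1 = 17)
s(z, a) = z + a*z² (s(z, a) = z²*a + z = a*z² + z = z + a*z²)
s(u(-5, 9), C) - 1*(-3514) = (2*9 + 2*(-5))*(1 + 17*(2*9 + 2*(-5))) - 1*(-3514) = (18 - 10)*(1 + 17*(18 - 10)) + 3514 = 8*(1 + 17*8) + 3514 = 8*(1 + 136) + 3514 = 8*137 + 3514 = 1096 + 3514 = 4610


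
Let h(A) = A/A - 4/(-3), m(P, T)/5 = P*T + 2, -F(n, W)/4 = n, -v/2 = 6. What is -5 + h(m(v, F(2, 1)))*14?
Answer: 83/3 ≈ 27.667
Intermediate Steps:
v = -12 (v = -2*6 = -12)
F(n, W) = -4*n
m(P, T) = 10 + 5*P*T (m(P, T) = 5*(P*T + 2) = 5*(2 + P*T) = 10 + 5*P*T)
h(A) = 7/3 (h(A) = 1 - 4*(-⅓) = 1 + 4/3 = 7/3)
-5 + h(m(v, F(2, 1)))*14 = -5 + (7/3)*14 = -5 + 98/3 = 83/3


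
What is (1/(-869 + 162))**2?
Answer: 1/499849 ≈ 2.0006e-6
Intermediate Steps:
(1/(-869 + 162))**2 = (1/(-707))**2 = (-1/707)**2 = 1/499849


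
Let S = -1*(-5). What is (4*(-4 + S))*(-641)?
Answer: -2564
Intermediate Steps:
S = 5
(4*(-4 + S))*(-641) = (4*(-4 + 5))*(-641) = (4*1)*(-641) = 4*(-641) = -2564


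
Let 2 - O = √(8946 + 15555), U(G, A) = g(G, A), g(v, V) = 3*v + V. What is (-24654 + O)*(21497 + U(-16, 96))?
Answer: -531127340 - 21545*√24501 ≈ -5.3450e+8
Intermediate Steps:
g(v, V) = V + 3*v
U(G, A) = A + 3*G
O = 2 - √24501 (O = 2 - √(8946 + 15555) = 2 - √24501 ≈ -154.53)
(-24654 + O)*(21497 + U(-16, 96)) = (-24654 + (2 - √24501))*(21497 + (96 + 3*(-16))) = (-24652 - √24501)*(21497 + (96 - 48)) = (-24652 - √24501)*(21497 + 48) = (-24652 - √24501)*21545 = -531127340 - 21545*√24501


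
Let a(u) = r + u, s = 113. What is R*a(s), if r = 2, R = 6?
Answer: 690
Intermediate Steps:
a(u) = 2 + u
R*a(s) = 6*(2 + 113) = 6*115 = 690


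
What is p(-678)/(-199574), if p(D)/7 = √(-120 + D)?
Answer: -7*I*√798/199574 ≈ -0.00099082*I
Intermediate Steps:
p(D) = 7*√(-120 + D)
p(-678)/(-199574) = (7*√(-120 - 678))/(-199574) = (7*√(-798))*(-1/199574) = (7*(I*√798))*(-1/199574) = (7*I*√798)*(-1/199574) = -7*I*√798/199574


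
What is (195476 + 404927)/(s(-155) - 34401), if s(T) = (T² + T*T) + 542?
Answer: 600403/14191 ≈ 42.309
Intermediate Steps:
s(T) = 542 + 2*T² (s(T) = (T² + T²) + 542 = 2*T² + 542 = 542 + 2*T²)
(195476 + 404927)/(s(-155) - 34401) = (195476 + 404927)/((542 + 2*(-155)²) - 34401) = 600403/((542 + 2*24025) - 34401) = 600403/((542 + 48050) - 34401) = 600403/(48592 - 34401) = 600403/14191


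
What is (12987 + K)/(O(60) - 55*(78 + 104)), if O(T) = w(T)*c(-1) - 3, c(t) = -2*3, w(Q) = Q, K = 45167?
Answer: -58154/10373 ≈ -5.6063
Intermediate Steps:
c(t) = -6
O(T) = -3 - 6*T (O(T) = T*(-6) - 3 = -6*T - 3 = -3 - 6*T)
(12987 + K)/(O(60) - 55*(78 + 104)) = (12987 + 45167)/((-3 - 6*60) - 55*(78 + 104)) = 58154/((-3 - 360) - 55*182) = 58154/(-363 - 10010) = 58154/(-10373) = 58154*(-1/10373) = -58154/10373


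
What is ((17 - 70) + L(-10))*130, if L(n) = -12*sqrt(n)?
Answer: -6890 - 1560*I*sqrt(10) ≈ -6890.0 - 4933.2*I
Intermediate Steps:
((17 - 70) + L(-10))*130 = ((17 - 70) - 12*I*sqrt(10))*130 = (-53 - 12*I*sqrt(10))*130 = -6890 - 1560*I*sqrt(10)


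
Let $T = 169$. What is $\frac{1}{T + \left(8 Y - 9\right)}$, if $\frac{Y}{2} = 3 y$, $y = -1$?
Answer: $\frac{1}{112} \approx 0.0089286$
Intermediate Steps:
$Y = -6$ ($Y = 2 \cdot 3 \left(-1\right) = 2 \left(-3\right) = -6$)
$\frac{1}{T + \left(8 Y - 9\right)} = \frac{1}{169 + \left(8 \left(-6\right) - 9\right)} = \frac{1}{169 - 57} = \frac{1}{112}$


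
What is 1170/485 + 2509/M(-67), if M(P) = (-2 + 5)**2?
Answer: 245479/873 ≈ 281.19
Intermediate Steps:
M(P) = 9 (M(P) = 3**2 = 9)
1170/485 + 2509/M(-67) = 1170/485 + 2509/9 = 1170*(1/485) + 2509*(1/9) = 234/97 + 2509/9 = 245479/873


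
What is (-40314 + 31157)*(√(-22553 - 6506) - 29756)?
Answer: 272475692 - 9157*I*√29059 ≈ 2.7248e+8 - 1.561e+6*I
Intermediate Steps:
(-40314 + 31157)*(√(-22553 - 6506) - 29756) = -9157*(√(-29059) - 29756) = -9157*(I*√29059 - 29756) = -9157*(-29756 + I*√29059) = 272475692 - 9157*I*√29059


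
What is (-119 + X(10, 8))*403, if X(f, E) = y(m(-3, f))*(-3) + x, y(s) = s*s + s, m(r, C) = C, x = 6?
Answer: -178529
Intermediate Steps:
y(s) = s + s**2 (y(s) = s**2 + s = s + s**2)
X(f, E) = 6 - 3*f*(1 + f) (X(f, E) = (f*(1 + f))*(-3) + 6 = -3*f*(1 + f) + 6 = 6 - 3*f*(1 + f))
(-119 + X(10, 8))*403 = (-119 + (6 - 3*10*(1 + 10)))*403 = (-119 + (6 - 3*10*11))*403 = (-119 + (6 - 330))*403 = (-119 - 324)*403 = -443*403 = -178529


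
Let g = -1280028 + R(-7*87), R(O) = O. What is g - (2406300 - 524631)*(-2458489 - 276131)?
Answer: 5145648400143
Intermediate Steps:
g = -1280637 (g = -1280028 - 7*87 = -1280028 - 609 = -1280637)
g - (2406300 - 524631)*(-2458489 - 276131) = -1280637 - (2406300 - 524631)*(-2458489 - 276131) = -1280637 - 1881669*(-2734620) = -1280637 - 1*(-5145649680780) = -1280637 + 5145649680780 = 5145648400143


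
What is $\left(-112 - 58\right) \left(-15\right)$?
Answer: $2550$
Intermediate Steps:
$\left(-112 - 58\right) \left(-15\right) = \left(-170\right) \left(-15\right) = 2550$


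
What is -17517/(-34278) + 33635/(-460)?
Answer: -38162757/525596 ≈ -72.609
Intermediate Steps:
-17517/(-34278) + 33635/(-460) = -17517*(-1/34278) + 33635*(-1/460) = 5839/11426 - 6727/92 = -38162757/525596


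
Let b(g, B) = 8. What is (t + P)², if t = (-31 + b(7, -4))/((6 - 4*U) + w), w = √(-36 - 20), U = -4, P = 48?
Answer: (-938065*I + 198336*√14)/(4*(-107*I + 22*√14)) ≈ 2214.8 + 30.001*I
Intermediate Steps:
w = 2*I*√14 (w = √(-56) = 2*I*√14 ≈ 7.4833*I)
t = -23/(22 + 2*I*√14) (t = (-31 + 8)/((6 - 4*(-4)) + 2*I*√14) = -23/((6 + 16) + 2*I*√14) = -23/(22 + 2*I*√14) ≈ -0.93704 + 0.31873*I)
(t + P)² = ((-253/270 + 23*I*√14/270) + 48)² = (12707/270 + 23*I*√14/270)²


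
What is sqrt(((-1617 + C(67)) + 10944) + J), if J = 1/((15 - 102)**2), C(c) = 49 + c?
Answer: 2*sqrt(17868517)/87 ≈ 97.175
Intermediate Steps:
J = 1/7569 (J = 1/((-87)**2) = 1/7569 ≈ 0.00013212)
sqrt(((-1617 + C(67)) + 10944) + J) = sqrt(((-1617 + (49 + 67)) + 10944) + 1/7569) = sqrt(((-1617 + 116) + 10944) + 1/7569) = sqrt((-1501 + 10944) + 1/7569) = sqrt(9443 + 1/7569) = sqrt(71474068/7569) = 2*sqrt(17868517)/87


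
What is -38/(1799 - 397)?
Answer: -19/701 ≈ -0.027104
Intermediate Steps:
-38/(1799 - 397) = -38/1402 = -38*1/1402 = -19/701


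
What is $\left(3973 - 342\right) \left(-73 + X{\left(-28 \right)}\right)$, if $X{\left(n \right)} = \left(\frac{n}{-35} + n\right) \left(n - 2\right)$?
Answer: $2697833$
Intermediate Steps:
$X{\left(n \right)} = \frac{34 n \left(-2 + n\right)}{35}$ ($X{\left(n \right)} = \left(n \left(- \frac{1}{35}\right) + n\right) \left(-2 + n\right) = \left(- \frac{n}{35} + n\right) \left(-2 + n\right) = \frac{34 n}{35} \left(-2 + n\right) = \frac{34 n \left(-2 + n\right)}{35}$)
$\left(3973 - 342\right) \left(-73 + X{\left(-28 \right)}\right) = \left(3973 - 342\right) \left(-73 + \frac{34}{35} \left(-28\right) \left(-2 - 28\right)\right) = 3631 \left(-73 + \frac{34}{35} \left(-28\right) \left(-30\right)\right) = 3631 \left(-73 + 816\right) = 3631 \cdot 743 = 2697833$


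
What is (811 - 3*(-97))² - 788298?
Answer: 426106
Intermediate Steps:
(811 - 3*(-97))² - 788298 = (811 + 291)² - 788298 = 1102² - 788298 = 1214404 - 788298 = 426106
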